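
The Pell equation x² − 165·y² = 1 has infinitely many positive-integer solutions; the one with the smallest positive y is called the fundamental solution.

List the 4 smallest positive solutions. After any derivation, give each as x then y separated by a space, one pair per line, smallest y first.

1079 84
2328481 181272
5024860919 391184892
10843647534721 844176815664

d=165: √d = [12; 1,5,2,5,1,24] (ℓ=6, even), read p_5/q_5
step 0: (12, 1)  from 12·(1,0) + (0,1)
step 1: (13, 1)  from 1·(12,1) + (1,0)
…
step 3: (167, 13)  from 2·(77,6) + (13,1)
step 4: (912, 71)  from 5·(167,13) + (77,6)
step 5: (1079, 84)  from 1·(912,71) + (167,13)
(x₁, y₁) = (1079, 84);  1079² − 165·84² = 1 ✓
k=2:  x_2 = 1079·1079+165·84·84 = 2328481,  y_2 = 1079·84+84·1079 = 181272
k=3:  x_3 = 1079·2328481+165·84·181272 = 5024860919,  y_3 = 1079·181272+84·2328481 = 391184892
k=4:  x_4 = 1079·5024860919+165·84·391184892 = 10843647534721,  y_4 = 1079·391184892+84·5024860919 = 844176815664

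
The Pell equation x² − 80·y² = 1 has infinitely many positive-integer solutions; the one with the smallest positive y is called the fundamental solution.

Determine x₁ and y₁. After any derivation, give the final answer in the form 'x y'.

[8; 1,16] for √80; ℓ=2 ⇒ convergent index 1
step 0: (8, 1)  from 8·(1,0) + (0,1)
step 1: (9, 1)  from 1·(8,1) + (1,0)
→ (9, 1).  Check: 9²=81, 80·1²=80, difference 1.

9 1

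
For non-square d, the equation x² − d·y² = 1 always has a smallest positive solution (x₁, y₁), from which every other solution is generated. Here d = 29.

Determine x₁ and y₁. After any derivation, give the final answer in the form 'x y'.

9801 1820

d=29: √d = [5; 2,1,1,2,10] (ℓ=5, odd), read p_9/q_9
step 0: (5, 1)  from 5·(1,0) + (0,1)
step 1: (11, 2)  from 2·(5,1) + (1,0)
step 2: (16, 3)  from 1·(11,2) + (5,1)
…
step 8: (3775, 701)  from 1·(2251,418) + (1524,283)
step 9: (9801, 1820)  from 2·(3775,701) + (2251,418)
fundamental: x₁=9801, y₁=1820  (since 96059601 − 29·3312400 = 1)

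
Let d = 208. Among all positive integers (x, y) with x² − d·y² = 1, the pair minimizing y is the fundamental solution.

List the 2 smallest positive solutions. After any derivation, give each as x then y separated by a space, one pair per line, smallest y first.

649 45
842401 58410

d=208: √d = [14; 2,2,1,2,2,28] (ℓ=6, even), read p_5/q_5
i=0: a=14 ⇒ p=14, q=1
…
i=2: a=2 ⇒ p=72, q=5
…
i=4: a=2 ⇒ p=274, q=19
i=5: a=2 ⇒ p=649, q=45
(x₁, y₁) = (649, 45);  649² − 208·45² = 1 ✓
k=2:  x_2 = 649·649+208·45·45 = 842401,  y_2 = 649·45+45·649 = 58410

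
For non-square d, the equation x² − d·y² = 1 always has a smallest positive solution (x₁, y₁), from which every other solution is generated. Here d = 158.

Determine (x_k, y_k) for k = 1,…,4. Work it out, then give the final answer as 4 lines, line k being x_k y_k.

√158 → a₀=12, period (1,1,3,12,3,1,1,24); ℓ=8 even so k=7
step 0: (12, 1)  from 12·(1,0) + (0,1)
step 1: (13, 1)  from 1·(12,1) + (1,0)
step 2: (25, 2)  from 1·(13,1) + (12,1)
…
step 6: (4412, 351)  from 1·(3331,265) + (1081,86)
step 7: (7743, 616)  from 1·(4412,351) + (3331,265)
(x₁, y₁) = (7743, 616);  7743² − 158·616² = 1 ✓
(7743+616√158)^2 = 119908097 + 9539376√158
(7743+616√158)^3 = 1856896782399 + 147726776120√158
(7743+616√158)^4 = 28755903452322817 + 2287696845454944√158

7743 616
119908097 9539376
1856896782399 147726776120
28755903452322817 2287696845454944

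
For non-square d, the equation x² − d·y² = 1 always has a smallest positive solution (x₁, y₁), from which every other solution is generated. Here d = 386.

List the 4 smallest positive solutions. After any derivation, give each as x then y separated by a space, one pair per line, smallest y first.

√386 → a₀=19, period (1,1,1,4,1,18,1,4,1,1,1,38); ℓ=12 even so k=11
i=0: a=19 ⇒ p=19, q=1
i=1: a=1 ⇒ p=20, q=1
…
i=3: a=1 ⇒ p=59, q=3
i=4: a=4 ⇒ p=275, q=14
i=5: a=1 ⇒ p=334, q=17
i=6: a=18 ⇒ p=6287, q=320
i=7: a=1 ⇒ p=6621, q=337
i=8: a=4 ⇒ p=32771, q=1668
i=9: a=1 ⇒ p=39392, q=2005
i=10: a=1 ⇒ p=72163, q=3673
i=11: a=1 ⇒ p=111555, q=5678
fundamental: x₁=111555, y₁=5678  (since 12444518025 − 386·32239684 = 1)
k=2:  x_2 = 111555·111555+386·5678·5678 = 24889036049,  y_2 = 111555·5678+5678·111555 = 1266818580
k=3:  x_3 = 111555·24889036049+386·5678·1266818580 = 5552992832780835,  y_3 = 111555·1266818580+5678·24889036049 = 282639893378122
k=4:  x_4 = 111555·5552992832780835+386·5678·282639893378122 = 1238928230896843060801,  y_4 = 111555·282639893378122+5678·5552992832780835 = 63059786610325980840

111555 5678
24889036049 1266818580
5552992832780835 282639893378122
1238928230896843060801 63059786610325980840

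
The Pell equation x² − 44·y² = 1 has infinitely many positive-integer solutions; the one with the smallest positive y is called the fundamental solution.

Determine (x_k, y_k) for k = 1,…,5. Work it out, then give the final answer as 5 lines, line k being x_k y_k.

d=44: √d = [6; 1,1,1,2,1,1,1,12] (ℓ=8, even), read p_7/q_7
i=0: a=6 ⇒ p=6, q=1
…
i=3: a=1 ⇒ p=20, q=3
…
i=5: a=1 ⇒ p=73, q=11
i=6: a=1 ⇒ p=126, q=19
i=7: a=1 ⇒ p=199, q=30
fundamental: x₁=199, y₁=30  (since 39601 − 44·900 = 1)
n=2: (199,30)∘(199,30) = (199·199+44·30·30, 199·30+30·199) = (79201,11940)
n=3: (79201,11940)∘(199,30) = (199·79201+44·30·11940, 199·11940+30·79201) = (31521799,4752090)
n=4: (31521799,4752090)∘(199,30) = (199·31521799+44·30·4752090, 199·4752090+30·31521799) = (12545596801,1891319880)
n=5: (12545596801,1891319880)∘(199,30) = (199·12545596801+44·30·1891319880, 199·1891319880+30·12545596801) = (4993116004999,752740560150)

199 30
79201 11940
31521799 4752090
12545596801 1891319880
4993116004999 752740560150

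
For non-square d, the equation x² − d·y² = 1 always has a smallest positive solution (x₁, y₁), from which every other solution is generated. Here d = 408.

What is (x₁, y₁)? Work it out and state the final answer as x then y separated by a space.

101 5

[20; 5,40] for √408; ℓ=2 ⇒ convergent index 1
i=0: a=20 ⇒ p=20, q=1
i=1: a=5 ⇒ p=101, q=5
(x₁, y₁) = (101, 5);  101² − 408·5² = 1 ✓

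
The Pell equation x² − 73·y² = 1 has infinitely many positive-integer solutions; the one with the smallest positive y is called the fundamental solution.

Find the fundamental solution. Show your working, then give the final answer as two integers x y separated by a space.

2281249 267000

d=73: √d = [8; 1,1,5,5,1,1,16] (ℓ=7, odd), read p_13/q_13
i=0: a=8 ⇒ p=8, q=1
i=1: a=1 ⇒ p=9, q=1
…
i=3: a=5 ⇒ p=94, q=11
i=4: a=5 ⇒ p=487, q=57
i=5: a=1 ⇒ p=581, q=68
i=6: a=1 ⇒ p=1068, q=125
…
i=8: a=1 ⇒ p=18737, q=2193
i=9: a=1 ⇒ p=36406, q=4261
…
i=11: a=5 ⇒ p=1040241, q=121751
i=12: a=1 ⇒ p=1241008, q=145249
i=13: a=1 ⇒ p=2281249, q=267000
→ (2281249, 267000).  Check: 2281249²=5204097000001, 73·267000²=5204097000000, difference 1.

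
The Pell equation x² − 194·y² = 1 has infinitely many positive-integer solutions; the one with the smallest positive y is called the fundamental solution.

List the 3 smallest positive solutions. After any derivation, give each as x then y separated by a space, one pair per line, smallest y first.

195 14
76049 5460
29658915 2129386

[13; 1,12,1,26] for √194; ℓ=4 ⇒ convergent index 3
a_0=13:  p_0=13·1+0=13,  q_0=13·0+1=1
a_1=1:  p_1=1·13+1=14,  q_1=1·1+0=1
a_2=12:  p_2=12·14+13=181,  q_2=12·1+1=13
a_3=1:  p_3=1·181+14=195,  q_3=1·13+1=14
→ (195, 14).  Check: 195²=38025, 194·14²=38024, difference 1.
n=2: (195,14)∘(195,14) = (195·195+194·14·14, 195·14+14·195) = (76049,5460)
n=3: (76049,5460)∘(195,14) = (195·76049+194·14·5460, 195·5460+14·76049) = (29658915,2129386)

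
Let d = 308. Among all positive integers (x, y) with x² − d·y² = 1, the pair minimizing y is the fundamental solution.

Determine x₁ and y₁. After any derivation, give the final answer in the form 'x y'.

√308 → a₀=17, period (1,1,4,1,1,34); ℓ=6 even so k=5
k=0  a_k=17  p_k/q_k = 17/1
…
k=3  a_k=4  p_k/q_k = 158/9
k=4  a_k=1  p_k/q_k = 193/11
k=5  a_k=1  p_k/q_k = 351/20
(x₁, y₁) = (351, 20);  351² − 308·20² = 1 ✓

351 20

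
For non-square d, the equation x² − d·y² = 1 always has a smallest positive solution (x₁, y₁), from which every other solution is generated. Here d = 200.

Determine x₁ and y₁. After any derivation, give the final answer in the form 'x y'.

√200 = [14; 7,28, …], period ℓ=2 (even) → k=1
step 0: (14, 1)  from 14·(1,0) + (0,1)
step 1: (99, 7)  from 7·(14,1) + (1,0)
(x₁, y₁) = (99, 7);  99² − 200·7² = 1 ✓

99 7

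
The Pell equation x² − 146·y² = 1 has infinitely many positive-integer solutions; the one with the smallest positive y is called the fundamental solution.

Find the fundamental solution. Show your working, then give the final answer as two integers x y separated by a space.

√146 = [12; 12,24, …], period ℓ=2 (even) → k=1
step 0: (12, 1)  from 12·(1,0) + (0,1)
step 1: (145, 12)  from 12·(12,1) + (1,0)
→ (145, 12).  Check: 145²=21025, 146·12²=21024, difference 1.

145 12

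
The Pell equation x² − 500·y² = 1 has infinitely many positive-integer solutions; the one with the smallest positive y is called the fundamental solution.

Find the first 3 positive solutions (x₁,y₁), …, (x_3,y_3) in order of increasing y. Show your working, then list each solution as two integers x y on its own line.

√500 = [22; 2,1,3,2,1,…,1,2,44, …], period ℓ=14 (even) → k=13
k=0  a_k=22  p_k/q_k = 22/1
k=1  a_k=2  p_k/q_k = 45/2
k=2  a_k=1  p_k/q_k = 67/3
k=3  a_k=3  p_k/q_k = 246/11
…
k=6  a_k=1  p_k/q_k = 1364/61
…
k=8  a_k=1  p_k/q_k = 15809/707
k=9  a_k=1  p_k/q_k = 30254/1353
k=10  a_k=2  p_k/q_k = 76317/3413
…
k=12  a_k=1  p_k/q_k = 335522/15005
k=13  a_k=2  p_k/q_k = 930249/41602
fundamental: x₁=930249, y₁=41602  (since 865363202001 − 500·1730726404 = 1)
n=2: (930249,41602)∘(930249,41602) = (930249·930249+500·41602·41602, 930249·41602+41602·930249) = (1730726404001,77400437796)
n=3: (1730726404001,77400437796)∘(930249,41602) = (930249·1730726404001+500·41602·77400437796, 930249·77400437796+41602·1730726404001) = (3220013013190122249,144003359718540806)

930249 41602
1730726404001 77400437796
3220013013190122249 144003359718540806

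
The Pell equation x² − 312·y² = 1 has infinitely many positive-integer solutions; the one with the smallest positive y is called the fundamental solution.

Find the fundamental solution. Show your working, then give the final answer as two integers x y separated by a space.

[17; 1,1,1,34] for √312; ℓ=4 ⇒ convergent index 3
a_0=17:  p_0=17·1+0=17,  q_0=17·0+1=1
a_1=1:  p_1=1·17+1=18,  q_1=1·1+0=1
a_2=1:  p_2=1·18+17=35,  q_2=1·1+1=2
a_3=1:  p_3=1·35+18=53,  q_3=1·2+1=3
fundamental: x₁=53, y₁=3  (since 2809 − 312·9 = 1)

53 3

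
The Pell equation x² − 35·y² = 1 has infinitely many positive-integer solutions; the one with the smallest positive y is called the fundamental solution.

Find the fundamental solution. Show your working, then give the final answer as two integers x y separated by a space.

6 1

√35 → a₀=5, period (1,10); ℓ=2 even so k=1
a_0=5:  p_0=5·1+0=5,  q_0=5·0+1=1
a_1=1:  p_1=1·5+1=6,  q_1=1·1+0=1
(x₁, y₁) = (6, 1);  6² − 35·1² = 1 ✓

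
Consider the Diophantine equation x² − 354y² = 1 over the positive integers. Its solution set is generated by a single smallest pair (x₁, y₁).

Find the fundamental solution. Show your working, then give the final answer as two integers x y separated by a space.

258065 13716

√354 → a₀=18, period (1,4,2,2,18,2,2,4,1,36); ℓ=10 even so k=9
step 0: (18, 1)  from 18·(1,0) + (0,1)
…
step 2: (94, 5)  from 4·(19,1) + (18,1)
…
step 5: (9351, 497)  from 18·(508,27) + (207,11)
step 6: (19210, 1021)  from 2·(9351,497) + (508,27)
step 7: (47771, 2539)  from 2·(19210,1021) + (9351,497)
step 8: (210294, 11177)  from 4·(47771,2539) + (19210,1021)
step 9: (258065, 13716)  from 1·(210294,11177) + (47771,2539)
→ (258065, 13716).  Check: 258065²=66597544225, 354·13716²=66597544224, difference 1.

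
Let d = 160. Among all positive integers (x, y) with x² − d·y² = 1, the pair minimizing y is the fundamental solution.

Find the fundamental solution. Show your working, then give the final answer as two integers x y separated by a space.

721 57

√160 → a₀=12, period (1,1,1,5,1,1,1,24); ℓ=8 even so k=7
i=0: a=12 ⇒ p=12, q=1
…
i=2: a=1 ⇒ p=25, q=2
…
i=5: a=1 ⇒ p=253, q=20
i=6: a=1 ⇒ p=468, q=37
i=7: a=1 ⇒ p=721, q=57
(x₁, y₁) = (721, 57);  721² − 160·57² = 1 ✓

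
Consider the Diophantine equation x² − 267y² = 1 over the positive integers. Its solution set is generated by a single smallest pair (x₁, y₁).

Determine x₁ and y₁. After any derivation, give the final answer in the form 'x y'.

2402 147

d=267: √d = [16; 2,1,15,1,2,32] (ℓ=6, even), read p_5/q_5
k=0  a_k=16  p_k/q_k = 16/1
…
k=2  a_k=1  p_k/q_k = 49/3
…
k=4  a_k=1  p_k/q_k = 817/50
k=5  a_k=2  p_k/q_k = 2402/147
fundamental: x₁=2402, y₁=147  (since 5769604 − 267·21609 = 1)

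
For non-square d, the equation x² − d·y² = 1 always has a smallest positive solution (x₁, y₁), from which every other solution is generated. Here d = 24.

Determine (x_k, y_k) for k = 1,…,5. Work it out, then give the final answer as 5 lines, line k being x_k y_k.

5 1
49 10
485 99
4801 980
47525 9701

√24 = [4; 1,8, …], period ℓ=2 (even) → k=1
k=0  a_k=4  p_k/q_k = 4/1
k=1  a_k=1  p_k/q_k = 5/1
fundamental: x₁=5, y₁=1  (since 25 − 24·1 = 1)
(5+1√24)^2 = 49 + 10√24
(5+1√24)^3 = 485 + 99√24
(5+1√24)^4 = 4801 + 980√24
(5+1√24)^5 = 47525 + 9701√24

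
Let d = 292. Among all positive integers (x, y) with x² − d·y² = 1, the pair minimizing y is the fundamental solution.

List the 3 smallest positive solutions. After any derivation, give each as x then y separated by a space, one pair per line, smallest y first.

√292 = [17; 11,2,1,3,8,3,1,2,11,34, …], period ℓ=10 (even) → k=9
k=0  a_k=17  p_k/q_k = 17/1
…
k=2  a_k=2  p_k/q_k = 393/23
…
k=6  a_k=3  p_k/q_k = 55143/3227
…
k=8  a_k=2  p_k/q_k = 200767/11749
k=9  a_k=11  p_k/q_k = 2281249/133500
fundamental: x₁=2281249, y₁=133500  (since 5204097000001 − 292·17822250000 = 1)
n=2: (2281249,133500)∘(2281249,133500) = (2281249·2281249+292·133500·133500, 2281249·133500+133500·2281249) = (10408194000001,609093483000)
n=3: (10408194000001,609093483000)∘(2281249,133500) = (2281249·10408194000001+292·133500·609093483000, 2281249·609093483000+133500·10408194000001) = (47487364308614281249,2778987798000400500)

2281249 133500
10408194000001 609093483000
47487364308614281249 2778987798000400500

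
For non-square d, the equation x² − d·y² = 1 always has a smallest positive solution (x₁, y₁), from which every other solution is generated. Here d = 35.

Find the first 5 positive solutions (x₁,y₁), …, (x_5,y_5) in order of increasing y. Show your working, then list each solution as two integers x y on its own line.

6 1
71 12
846 143
10081 1704
120126 20305

√35 = [5; 1,10, …], period ℓ=2 (even) → k=1
a_0=5:  p_0=5·1+0=5,  q_0=5·0+1=1
a_1=1:  p_1=1·5+1=6,  q_1=1·1+0=1
fundamental: x₁=6, y₁=1  (since 36 − 35·1 = 1)
n=2: (6,1)∘(6,1) = (6·6+35·1·1, 6·1+1·6) = (71,12)
n=3: (71,12)∘(6,1) = (6·71+35·1·12, 6·12+1·71) = (846,143)
n=4: (846,143)∘(6,1) = (6·846+35·1·143, 6·143+1·846) = (10081,1704)
n=5: (10081,1704)∘(6,1) = (6·10081+35·1·1704, 6·1704+1·10081) = (120126,20305)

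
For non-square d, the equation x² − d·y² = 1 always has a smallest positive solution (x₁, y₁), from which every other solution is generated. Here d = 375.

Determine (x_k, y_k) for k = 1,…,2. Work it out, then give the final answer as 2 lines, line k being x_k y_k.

15124 781
457470751 23623688

√375 = [19; 2,1,2,1,5,1,2,1,2,38, …], period ℓ=10 (even) → k=9
i=0: a=19 ⇒ p=19, q=1
…
i=2: a=1 ⇒ p=58, q=3
…
i=4: a=1 ⇒ p=213, q=11
…
i=7: a=2 ⇒ p=4086, q=211
i=8: a=1 ⇒ p=5519, q=285
i=9: a=2 ⇒ p=15124, q=781
(x₁, y₁) = (15124, 781);  15124² − 375·781² = 1 ✓
(x_2, y_2) = (15124·15124 + 375·781·781, 15124·781 + 781·15124) = (457470751, 23623688)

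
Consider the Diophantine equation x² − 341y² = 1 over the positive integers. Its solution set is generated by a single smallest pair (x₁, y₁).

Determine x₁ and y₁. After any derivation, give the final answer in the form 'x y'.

d=341: √d = [18; 2,6,1,8,2,…,6,2,36] (ℓ=14, even), read p_13/q_13
k=0  a_k=18  p_k/q_k = 18/1
k=1  a_k=2  p_k/q_k = 37/2
k=2  a_k=6  p_k/q_k = 240/13
…
k=12  a_k=6  p_k/q_k = 4953942/268271
k=13  a_k=2  p_k/q_k = 10626551/575460
(x₁, y₁) = (10626551, 575460);  10626551² − 341·575460² = 1 ✓

10626551 575460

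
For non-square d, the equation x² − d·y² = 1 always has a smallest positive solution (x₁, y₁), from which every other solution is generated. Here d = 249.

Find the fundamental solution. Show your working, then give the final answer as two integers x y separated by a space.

√249 = [15; 1,3,1,1,5,…,3,1,30, …], period ℓ=16 (even) → k=15
i=0: a=15 ⇒ p=15, q=1
…
i=4: a=1 ⇒ p=142, q=9
…
i=6: a=1 ⇒ p=931, q=59
i=7: a=3 ⇒ p=3582, q=227
i=8: a=10 ⇒ p=36751, q=2329
i=9: a=3 ⇒ p=113835, q=7214
…
i=12: a=1 ⇒ p=1017351, q=64472
…
i=14: a=3 ⇒ p=6669699, q=422675
i=15: a=1 ⇒ p=8553815, q=542076
(x₁, y₁) = (8553815, 542076);  8553815² − 249·542076² = 1 ✓

8553815 542076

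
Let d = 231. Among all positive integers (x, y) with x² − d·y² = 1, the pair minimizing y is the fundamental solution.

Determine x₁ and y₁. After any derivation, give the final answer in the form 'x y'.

76 5

√231 → a₀=15, period (5,30); ℓ=2 even so k=1
step 0: (15, 1)  from 15·(1,0) + (0,1)
step 1: (76, 5)  from 5·(15,1) + (1,0)
→ (76, 5).  Check: 76²=5776, 231·5²=5775, difference 1.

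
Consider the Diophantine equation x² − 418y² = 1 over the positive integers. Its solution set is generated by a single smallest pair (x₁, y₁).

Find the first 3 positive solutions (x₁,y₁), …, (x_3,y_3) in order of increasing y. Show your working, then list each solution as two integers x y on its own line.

33857 1656
2292592897 112134384
155240635393601 7593067676520

√418 = [20; 2,4,20,4,2,40, …], period ℓ=6 (even) → k=5
k=0  a_k=20  p_k/q_k = 20/1
…
k=2  a_k=4  p_k/q_k = 184/9
k=3  a_k=20  p_k/q_k = 3721/182
k=4  a_k=4  p_k/q_k = 15068/737
k=5  a_k=2  p_k/q_k = 33857/1656
(x₁, y₁) = (33857, 1656);  33857² − 418·1656² = 1 ✓
(x_2, y_2) = (33857·33857 + 418·1656·1656, 33857·1656 + 1656·33857) = (2292592897, 112134384)
(x_3, y_3) = (33857·2292592897 + 418·1656·112134384, 33857·112134384 + 1656·2292592897) = (155240635393601, 7593067676520)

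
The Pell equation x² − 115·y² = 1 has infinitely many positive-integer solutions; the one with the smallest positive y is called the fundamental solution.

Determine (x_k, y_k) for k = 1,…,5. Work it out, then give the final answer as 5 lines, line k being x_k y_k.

1126 105
2535751 236460
5710510126 532507815
12860066268001 1199207362920
28960863525028126 2700614448788025

d=115: √d = [10; 1,2,1,1,1,1,1,2,1,20] (ℓ=10, even), read p_9/q_9
i=0: a=10 ⇒ p=10, q=1
…
i=2: a=2 ⇒ p=32, q=3
i=3: a=1 ⇒ p=43, q=4
i=4: a=1 ⇒ p=75, q=7
…
i=6: a=1 ⇒ p=193, q=18
…
i=8: a=2 ⇒ p=815, q=76
i=9: a=1 ⇒ p=1126, q=105
→ (1126, 105).  Check: 1126²=1267876, 115·105²=1267875, difference 1.
(1126+105√115)^2 = 2535751 + 236460√115
(1126+105√115)^3 = 5710510126 + 532507815√115
(1126+105√115)^4 = 12860066268001 + 1199207362920√115
(1126+105√115)^5 = 28960863525028126 + 2700614448788025√115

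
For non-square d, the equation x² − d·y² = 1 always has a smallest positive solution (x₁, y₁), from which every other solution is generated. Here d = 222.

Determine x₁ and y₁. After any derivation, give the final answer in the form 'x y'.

149 10

√222 = [14; 1,8,1,28, …], period ℓ=4 (even) → k=3
a_0=14:  p_0=14·1+0=14,  q_0=14·0+1=1
…
a_2=8:  p_2=8·15+14=134,  q_2=8·1+1=9
a_3=1:  p_3=1·134+15=149,  q_3=1·9+1=10
fundamental: x₁=149, y₁=10  (since 22201 − 222·100 = 1)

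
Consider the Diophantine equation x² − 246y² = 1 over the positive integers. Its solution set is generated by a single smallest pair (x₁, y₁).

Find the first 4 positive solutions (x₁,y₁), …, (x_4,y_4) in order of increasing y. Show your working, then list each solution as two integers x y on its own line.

88805 5662
15772656049 1005627820
2801381440774085 178609557104538
497553357680112580801 31722843436331366360

[15; 1,2,5,1,14,1,5,2,1,30] for √246; ℓ=10 ⇒ convergent index 9
step 0: (15, 1)  from 15·(1,0) + (0,1)
…
step 2: (47, 3)  from 2·(16,1) + (15,1)
…
step 4: (298, 19)  from 1·(251,16) + (47,3)
step 5: (4423, 282)  from 14·(298,19) + (251,16)
…
step 7: (28028, 1787)  from 5·(4721,301) + (4423,282)
step 8: (60777, 3875)  from 2·(28028,1787) + (4721,301)
step 9: (88805, 5662)  from 1·(60777,3875) + (28028,1787)
(x₁, y₁) = (88805, 5662);  88805² − 246·5662² = 1 ✓
k=2:  x_2 = 88805·88805+246·5662·5662 = 15772656049,  y_2 = 88805·5662+5662·88805 = 1005627820
k=3:  x_3 = 88805·15772656049+246·5662·1005627820 = 2801381440774085,  y_3 = 88805·1005627820+5662·15772656049 = 178609557104538
k=4:  x_4 = 88805·2801381440774085+246·5662·178609557104538 = 497553357680112580801,  y_4 = 88805·178609557104538+5662·2801381440774085 = 31722843436331366360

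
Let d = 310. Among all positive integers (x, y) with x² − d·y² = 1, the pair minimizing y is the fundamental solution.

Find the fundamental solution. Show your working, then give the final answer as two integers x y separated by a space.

√310 = [17; 1,1,1,1,5,…,1,1,34, …], period ℓ=16 (even) → k=15
step 0: (17, 1)  from 17·(1,0) + (0,1)
step 1: (18, 1)  from 1·(17,1) + (1,0)
…
step 5: (493, 28)  from 5·(88,5) + (53,3)
…
step 8: (5687, 323)  from 2·(2060,117) + (1567,89)
…
step 10: (28928, 1643)  from 3·(7747,440) + (5687,323)
…
step 12: (181315, 10298)  from 1·(152387,8655) + (28928,1643)
…
step 14: (515017, 29251)  from 1·(333702,18953) + (181315,10298)
step 15: (848719, 48204)  from 1·(515017,29251) + (333702,18953)
fundamental: x₁=848719, y₁=48204  (since 720323940961 − 310·2323625616 = 1)

848719 48204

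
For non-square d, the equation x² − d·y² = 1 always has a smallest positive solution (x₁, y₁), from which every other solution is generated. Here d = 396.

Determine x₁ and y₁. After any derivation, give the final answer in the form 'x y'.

199 10

√396 = [19; 1,8,1,38, …], period ℓ=4 (even) → k=3
i=0: a=19 ⇒ p=19, q=1
…
i=2: a=8 ⇒ p=179, q=9
i=3: a=1 ⇒ p=199, q=10
→ (199, 10).  Check: 199²=39601, 396·10²=39600, difference 1.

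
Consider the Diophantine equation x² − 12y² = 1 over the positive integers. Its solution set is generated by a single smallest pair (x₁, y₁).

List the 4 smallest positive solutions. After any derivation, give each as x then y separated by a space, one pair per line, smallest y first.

√12 → a₀=3, period (2,6); ℓ=2 even so k=1
i=0: a=3 ⇒ p=3, q=1
i=1: a=2 ⇒ p=7, q=2
(x₁, y₁) = (7, 2);  7² − 12·2² = 1 ✓
(x_2, y_2) = (7·7 + 12·2·2, 7·2 + 2·7) = (97, 28)
(x_3, y_3) = (7·97 + 12·2·28, 7·28 + 2·97) = (1351, 390)
(x_4, y_4) = (7·1351 + 12·2·390, 7·390 + 2·1351) = (18817, 5432)

7 2
97 28
1351 390
18817 5432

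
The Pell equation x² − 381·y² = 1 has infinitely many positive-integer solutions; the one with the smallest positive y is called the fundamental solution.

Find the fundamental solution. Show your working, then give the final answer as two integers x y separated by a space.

[19; 1,1,12,1,1,38] for √381; ℓ=6 ⇒ convergent index 5
k=0  a_k=19  p_k/q_k = 19/1
…
k=2  a_k=1  p_k/q_k = 39/2
k=3  a_k=12  p_k/q_k = 488/25
k=4  a_k=1  p_k/q_k = 527/27
k=5  a_k=1  p_k/q_k = 1015/52
fundamental: x₁=1015, y₁=52  (since 1030225 − 381·2704 = 1)

1015 52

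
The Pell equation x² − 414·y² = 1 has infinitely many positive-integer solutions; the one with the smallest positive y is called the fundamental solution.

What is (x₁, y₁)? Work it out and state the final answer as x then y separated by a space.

24335 1196

[20; 2,1,7,2,7,1,2,40] for √414; ℓ=8 ⇒ convergent index 7
step 0: (20, 1)  from 20·(1,0) + (0,1)
step 1: (41, 2)  from 2·(20,1) + (1,0)
…
step 3: (468, 23)  from 7·(61,3) + (41,2)
step 4: (997, 49)  from 2·(468,23) + (61,3)
…
step 6: (8444, 415)  from 1·(7447,366) + (997,49)
step 7: (24335, 1196)  from 2·(8444,415) + (7447,366)
fundamental: x₁=24335, y₁=1196  (since 592192225 − 414·1430416 = 1)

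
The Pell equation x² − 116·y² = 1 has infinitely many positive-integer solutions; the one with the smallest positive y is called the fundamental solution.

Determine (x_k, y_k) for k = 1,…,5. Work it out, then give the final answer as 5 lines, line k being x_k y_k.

9801 910
192119201 17837820
3765920568201 349656946730
73819574785756801 6853975451963640
1447011301184484245001 134351626459734324550

√116 → a₀=10, period (1,3,2,1,4,1,2,3,1,20); ℓ=10 even so k=9
a_0=10:  p_0=10·1+0=10,  q_0=10·0+1=1
a_1=1:  p_1=1·10+1=11,  q_1=1·1+0=1
…
a_3=2:  p_3=2·43+11=97,  q_3=2·4+1=9
…
a_5=4:  p_5=4·140+97=657,  q_5=4·13+9=61
a_6=1:  p_6=1·657+140=797,  q_6=1·61+13=74
a_7=2:  p_7=2·797+657=2251,  q_7=2·74+61=209
a_8=3:  p_8=3·2251+797=7550,  q_8=3·209+74=701
a_9=1:  p_9=1·7550+2251=9801,  q_9=1·701+209=910
fundamental: x₁=9801, y₁=910  (since 96059601 − 116·828100 = 1)
n=2: (9801,910)∘(9801,910) = (9801·9801+116·910·910, 9801·910+910·9801) = (192119201,17837820)
n=3: (192119201,17837820)∘(9801,910) = (9801·192119201+116·910·17837820, 9801·17837820+910·192119201) = (3765920568201,349656946730)
n=4: (3765920568201,349656946730)∘(9801,910) = (9801·3765920568201+116·910·349656946730, 9801·349656946730+910·3765920568201) = (73819574785756801,6853975451963640)
n=5: (73819574785756801,6853975451963640)∘(9801,910) = (9801·73819574785756801+116·910·6853975451963640, 9801·6853975451963640+910·73819574785756801) = (1447011301184484245001,134351626459734324550)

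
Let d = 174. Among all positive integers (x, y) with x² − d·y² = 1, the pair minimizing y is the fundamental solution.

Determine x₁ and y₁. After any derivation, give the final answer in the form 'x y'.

d=174: √d = [13; 5,4,5,26] (ℓ=4, even), read p_3/q_3
k=0  a_k=13  p_k/q_k = 13/1
…
k=2  a_k=4  p_k/q_k = 277/21
k=3  a_k=5  p_k/q_k = 1451/110
fundamental: x₁=1451, y₁=110  (since 2105401 − 174·12100 = 1)

1451 110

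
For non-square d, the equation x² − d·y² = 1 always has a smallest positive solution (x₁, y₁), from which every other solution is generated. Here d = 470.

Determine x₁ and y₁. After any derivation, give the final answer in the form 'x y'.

1691 78

√470 = [21; 1,2,8,2,1,42, …], period ℓ=6 (even) → k=5
step 0: (21, 1)  from 21·(1,0) + (0,1)
step 1: (22, 1)  from 1·(21,1) + (1,0)
step 2: (65, 3)  from 2·(22,1) + (21,1)
…
step 4: (1149, 53)  from 2·(542,25) + (65,3)
step 5: (1691, 78)  from 1·(1149,53) + (542,25)
(x₁, y₁) = (1691, 78);  1691² − 470·78² = 1 ✓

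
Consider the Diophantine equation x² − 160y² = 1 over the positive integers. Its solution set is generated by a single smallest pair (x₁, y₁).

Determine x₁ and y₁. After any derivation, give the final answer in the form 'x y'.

[12; 1,1,1,5,1,1,1,24] for √160; ℓ=8 ⇒ convergent index 7
step 0: (12, 1)  from 12·(1,0) + (0,1)
…
step 3: (38, 3)  from 1·(25,2) + (13,1)
step 4: (215, 17)  from 5·(38,3) + (25,2)
step 5: (253, 20)  from 1·(215,17) + (38,3)
step 6: (468, 37)  from 1·(253,20) + (215,17)
step 7: (721, 57)  from 1·(468,37) + (253,20)
(x₁, y₁) = (721, 57);  721² − 160·57² = 1 ✓

721 57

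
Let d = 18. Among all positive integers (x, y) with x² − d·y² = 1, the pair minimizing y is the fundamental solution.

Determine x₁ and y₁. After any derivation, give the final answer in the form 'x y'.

17 4

√18 = [4; 4,8, …], period ℓ=2 (even) → k=1
a_0=4:  p_0=4·1+0=4,  q_0=4·0+1=1
a_1=4:  p_1=4·4+1=17,  q_1=4·1+0=4
→ (17, 4).  Check: 17²=289, 18·4²=288, difference 1.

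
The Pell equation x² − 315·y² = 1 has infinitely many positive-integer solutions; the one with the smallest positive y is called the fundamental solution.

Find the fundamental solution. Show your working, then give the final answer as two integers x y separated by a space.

71 4

√315 = [17; 1,2,1,34, …], period ℓ=4 (even) → k=3
step 0: (17, 1)  from 17·(1,0) + (0,1)
…
step 2: (53, 3)  from 2·(18,1) + (17,1)
step 3: (71, 4)  from 1·(53,3) + (18,1)
→ (71, 4).  Check: 71²=5041, 315·4²=5040, difference 1.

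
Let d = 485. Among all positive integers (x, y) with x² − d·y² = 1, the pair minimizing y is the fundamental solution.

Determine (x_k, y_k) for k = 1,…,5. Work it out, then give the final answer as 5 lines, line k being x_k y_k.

969 44
1877921 85272
3639409929 165257092
7053174564481 320268159024
13669048666554249 620679526931420

√485 → a₀=22, period (44); ℓ=1 odd so k=1
k=0  a_k=22  p_k/q_k = 22/1
k=1  a_k=44  p_k/q_k = 969/44
→ (969, 44).  Check: 969²=938961, 485·44²=938960, difference 1.
k=2:  x_2 = 969·969+485·44·44 = 1877921,  y_2 = 969·44+44·969 = 85272
k=3:  x_3 = 969·1877921+485·44·85272 = 3639409929,  y_3 = 969·85272+44·1877921 = 165257092
k=4:  x_4 = 969·3639409929+485·44·165257092 = 7053174564481,  y_4 = 969·165257092+44·3639409929 = 320268159024
k=5:  x_5 = 969·7053174564481+485·44·320268159024 = 13669048666554249,  y_5 = 969·320268159024+44·7053174564481 = 620679526931420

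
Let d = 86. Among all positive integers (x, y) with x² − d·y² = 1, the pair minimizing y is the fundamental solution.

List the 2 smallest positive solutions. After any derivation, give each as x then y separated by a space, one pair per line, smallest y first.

10405 1122
216528049 23348820

√86 → a₀=9, period (3,1,1,1,8,1,1,1,3,18); ℓ=10 even so k=9
a_0=9:  p_0=9·1+0=9,  q_0=9·0+1=1
…
a_2=1:  p_2=1·28+9=37,  q_2=1·3+1=4
a_3=1:  p_3=1·37+28=65,  q_3=1·4+3=7
…
a_5=8:  p_5=8·102+65=881,  q_5=8·11+7=95
a_6=1:  p_6=1·881+102=983,  q_6=1·95+11=106
…
a_8=1:  p_8=1·1864+983=2847,  q_8=1·201+106=307
a_9=3:  p_9=3·2847+1864=10405,  q_9=3·307+201=1122
fundamental: x₁=10405, y₁=1122  (since 108264025 − 86·1258884 = 1)
(x_2, y_2) = (10405·10405 + 86·1122·1122, 10405·1122 + 1122·10405) = (216528049, 23348820)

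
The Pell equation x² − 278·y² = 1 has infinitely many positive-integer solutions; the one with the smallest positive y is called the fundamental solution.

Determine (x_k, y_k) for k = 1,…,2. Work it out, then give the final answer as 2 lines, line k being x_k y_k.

2501 150
12510001 750300

d=278: √d = [16; 1,2,16,2,1,32] (ℓ=6, even), read p_5/q_5
k=0  a_k=16  p_k/q_k = 16/1
k=1  a_k=1  p_k/q_k = 17/1
k=2  a_k=2  p_k/q_k = 50/3
…
k=4  a_k=2  p_k/q_k = 1684/101
k=5  a_k=1  p_k/q_k = 2501/150
→ (2501, 150).  Check: 2501²=6255001, 278·150²=6255000, difference 1.
n=2: (2501,150)∘(2501,150) = (2501·2501+278·150·150, 2501·150+150·2501) = (12510001,750300)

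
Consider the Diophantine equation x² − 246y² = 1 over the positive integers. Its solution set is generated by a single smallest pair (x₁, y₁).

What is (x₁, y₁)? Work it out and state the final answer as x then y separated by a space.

√246 = [15; 1,2,5,1,14,1,5,2,1,30, …], period ℓ=10 (even) → k=9
k=0  a_k=15  p_k/q_k = 15/1
k=1  a_k=1  p_k/q_k = 16/1
…
k=4  a_k=1  p_k/q_k = 298/19
…
k=6  a_k=1  p_k/q_k = 4721/301
k=7  a_k=5  p_k/q_k = 28028/1787
k=8  a_k=2  p_k/q_k = 60777/3875
k=9  a_k=1  p_k/q_k = 88805/5662
fundamental: x₁=88805, y₁=5662  (since 7886328025 − 246·32058244 = 1)

88805 5662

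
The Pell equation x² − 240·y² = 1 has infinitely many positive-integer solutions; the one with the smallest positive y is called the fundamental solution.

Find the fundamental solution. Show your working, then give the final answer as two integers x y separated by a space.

31 2

[15; 2,30] for √240; ℓ=2 ⇒ convergent index 1
a_0=15:  p_0=15·1+0=15,  q_0=15·0+1=1
a_1=2:  p_1=2·15+1=31,  q_1=2·1+0=2
(x₁, y₁) = (31, 2);  31² − 240·2² = 1 ✓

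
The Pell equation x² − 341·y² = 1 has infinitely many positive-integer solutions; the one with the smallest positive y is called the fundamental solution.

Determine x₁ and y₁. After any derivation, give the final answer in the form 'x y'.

10626551 575460

d=341: √d = [18; 2,6,1,8,2,…,6,2,36] (ℓ=14, even), read p_13/q_13
i=0: a=18 ⇒ p=18, q=1
i=1: a=2 ⇒ p=37, q=2
…
i=3: a=1 ⇒ p=277, q=15
i=4: a=8 ⇒ p=2456, q=133
i=5: a=2 ⇒ p=5189, q=281
…
i=7: a=2 ⇒ p=20479, q=1109
…
i=9: a=2 ⇒ p=76727, q=4155
…
i=11: a=1 ⇒ p=718667, q=38918
i=12: a=6 ⇒ p=4953942, q=268271
i=13: a=2 ⇒ p=10626551, q=575460
(x₁, y₁) = (10626551, 575460);  10626551² − 341·575460² = 1 ✓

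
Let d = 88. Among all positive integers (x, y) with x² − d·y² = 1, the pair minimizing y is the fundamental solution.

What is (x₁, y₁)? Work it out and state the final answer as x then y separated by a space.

197 21

d=88: √d = [9; 2,1,1,1,2,18] (ℓ=6, even), read p_5/q_5
a_0=9:  p_0=9·1+0=9,  q_0=9·0+1=1
a_1=2:  p_1=2·9+1=19,  q_1=2·1+0=2
a_2=1:  p_2=1·19+9=28,  q_2=1·2+1=3
…
a_4=1:  p_4=1·47+28=75,  q_4=1·5+3=8
a_5=2:  p_5=2·75+47=197,  q_5=2·8+5=21
fundamental: x₁=197, y₁=21  (since 38809 − 88·441 = 1)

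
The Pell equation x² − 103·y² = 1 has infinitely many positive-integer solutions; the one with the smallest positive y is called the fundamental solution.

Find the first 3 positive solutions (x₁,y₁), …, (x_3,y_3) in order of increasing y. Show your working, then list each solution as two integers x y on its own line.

227528 22419
103537981567 10201900464
47115579739725224 4642436017523565

√103 → a₀=10, period (6,1,2,1,1,9,1,1,2,1,6,20); ℓ=12 even so k=11
i=0: a=10 ⇒ p=10, q=1
i=1: a=6 ⇒ p=61, q=6
i=2: a=1 ⇒ p=71, q=7
…
i=4: a=1 ⇒ p=274, q=27
i=5: a=1 ⇒ p=477, q=47
i=6: a=9 ⇒ p=4567, q=450
…
i=8: a=1 ⇒ p=9611, q=947
i=9: a=2 ⇒ p=24266, q=2391
i=10: a=1 ⇒ p=33877, q=3338
i=11: a=6 ⇒ p=227528, q=22419
(x₁, y₁) = (227528, 22419);  227528² − 103·22419² = 1 ✓
n=2: (227528,22419)∘(227528,22419) = (227528·227528+103·22419·22419, 227528·22419+22419·227528) = (103537981567,10201900464)
n=3: (103537981567,10201900464)∘(227528,22419) = (227528·103537981567+103·22419·10201900464, 227528·10201900464+22419·103537981567) = (47115579739725224,4642436017523565)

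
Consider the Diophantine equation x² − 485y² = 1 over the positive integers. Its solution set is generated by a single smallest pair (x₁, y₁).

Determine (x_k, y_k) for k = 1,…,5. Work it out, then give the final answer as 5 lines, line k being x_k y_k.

969 44
1877921 85272
3639409929 165257092
7053174564481 320268159024
13669048666554249 620679526931420

√485 → a₀=22, period (44); ℓ=1 odd so k=1
k=0  a_k=22  p_k/q_k = 22/1
k=1  a_k=44  p_k/q_k = 969/44
fundamental: x₁=969, y₁=44  (since 938961 − 485·1936 = 1)
k=2:  x_2 = 969·969+485·44·44 = 1877921,  y_2 = 969·44+44·969 = 85272
k=3:  x_3 = 969·1877921+485·44·85272 = 3639409929,  y_3 = 969·85272+44·1877921 = 165257092
k=4:  x_4 = 969·3639409929+485·44·165257092 = 7053174564481,  y_4 = 969·165257092+44·3639409929 = 320268159024
k=5:  x_5 = 969·7053174564481+485·44·320268159024 = 13669048666554249,  y_5 = 969·320268159024+44·7053174564481 = 620679526931420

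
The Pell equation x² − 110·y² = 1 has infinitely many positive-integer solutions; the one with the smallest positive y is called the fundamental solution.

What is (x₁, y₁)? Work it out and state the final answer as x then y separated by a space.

21 2

d=110: √d = [10; 2,20] (ℓ=2, even), read p_1/q_1
i=0: a=10 ⇒ p=10, q=1
i=1: a=2 ⇒ p=21, q=2
(x₁, y₁) = (21, 2);  21² − 110·2² = 1 ✓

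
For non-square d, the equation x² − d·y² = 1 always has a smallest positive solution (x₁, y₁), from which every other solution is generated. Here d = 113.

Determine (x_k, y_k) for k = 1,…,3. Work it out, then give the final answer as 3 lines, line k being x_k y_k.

√113 = [10; 1,1,1,2,2,1,1,1,20, …], period ℓ=9 (odd) → k=17
step 0: (10, 1)  from 10·(1,0) + (0,1)
step 1: (11, 1)  from 1·(10,1) + (1,0)
step 2: (21, 2)  from 1·(11,1) + (10,1)
step 3: (32, 3)  from 1·(21,2) + (11,1)
step 4: (85, 8)  from 2·(32,3) + (21,2)
step 5: (202, 19)  from 2·(85,8) + (32,3)
step 6: (287, 27)  from 1·(202,19) + (85,8)
…
step 8: (776, 73)  from 1·(489,46) + (287,27)
step 9: (16009, 1506)  from 20·(776,73) + (489,46)
step 10: (16785, 1579)  from 1·(16009,1506) + (776,73)
step 11: (32794, 3085)  from 1·(16785,1579) + (16009,1506)
step 12: (49579, 4664)  from 1·(32794,3085) + (16785,1579)
step 13: (131952, 12413)  from 2·(49579,4664) + (32794,3085)
step 14: (313483, 29490)  from 2·(131952,12413) + (49579,4664)
step 15: (445435, 41903)  from 1·(313483,29490) + (131952,12413)
step 16: (758918, 71393)  from 1·(445435,41903) + (313483,29490)
step 17: (1204353, 113296)  from 1·(758918,71393) + (445435,41903)
→ (1204353, 113296).  Check: 1204353²=1450466148609, 113·113296²=1450466148608, difference 1.
k=2:  x_2 = 1204353·1204353+113·113296·113296 = 2900932297217,  y_2 = 1204353·113296+113296·1204353 = 272896754976
k=3:  x_3 = 1204353·2900932297217+113·113296·272896754976 = 6987493029899166849,  y_3 = 1204353·272896754976+113296·2900932297217 = 657328051091107760

1204353 113296
2900932297217 272896754976
6987493029899166849 657328051091107760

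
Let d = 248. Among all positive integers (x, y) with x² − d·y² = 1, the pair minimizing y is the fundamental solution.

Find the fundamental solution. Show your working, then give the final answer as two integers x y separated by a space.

√248 → a₀=15, period (1,2,1,30); ℓ=4 even so k=3
a_0=15:  p_0=15·1+0=15,  q_0=15·0+1=1
…
a_2=2:  p_2=2·16+15=47,  q_2=2·1+1=3
a_3=1:  p_3=1·47+16=63,  q_3=1·3+1=4
→ (63, 4).  Check: 63²=3969, 248·4²=3968, difference 1.

63 4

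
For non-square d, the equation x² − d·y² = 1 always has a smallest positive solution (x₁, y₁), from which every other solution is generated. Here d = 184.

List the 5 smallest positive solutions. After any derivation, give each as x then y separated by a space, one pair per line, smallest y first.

24335 1794
1184384449 87313980
57643991108495 4249571404806
2805533046066067201 206826640184594040
136545293294391499564175 10066252573534620521994

d=184: √d = [13; 1,1,3,2,1,2,1,2,3,1,1,26] (ℓ=12, even), read p_11/q_11
i=0: a=13 ⇒ p=13, q=1
…
i=3: a=3 ⇒ p=95, q=7
i=4: a=2 ⇒ p=217, q=16
…
i=10: a=1 ⇒ p=13741, q=1013
i=11: a=1 ⇒ p=24335, q=1794
fundamental: x₁=24335, y₁=1794  (since 592192225 − 184·3218436 = 1)
n=2: (24335,1794)∘(24335,1794) = (24335·24335+184·1794·1794, 24335·1794+1794·24335) = (1184384449,87313980)
n=3: (1184384449,87313980)∘(24335,1794) = (24335·1184384449+184·1794·87313980, 24335·87313980+1794·1184384449) = (57643991108495,4249571404806)
n=4: (57643991108495,4249571404806)∘(24335,1794) = (24335·57643991108495+184·1794·4249571404806, 24335·4249571404806+1794·57643991108495) = (2805533046066067201,206826640184594040)
n=5: (2805533046066067201,206826640184594040)∘(24335,1794) = (24335·2805533046066067201+184·1794·206826640184594040, 24335·206826640184594040+1794·2805533046066067201) = (136545293294391499564175,10066252573534620521994)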